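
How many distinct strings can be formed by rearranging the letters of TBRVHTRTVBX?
11! / (1! × 3! × 2! × 1! × 2! × 2!) = 831600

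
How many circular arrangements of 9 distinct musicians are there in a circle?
Circular: fix one position, arrange the rest. (9-1)! = 40320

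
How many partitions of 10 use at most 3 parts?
By conjugation, equals partitions of 10 into parts ≤ 3. Let r_j(i) = number of partitions of i into parts ≤ j, for i = 0..10. r_1(i) = 1 for all i; r_j(i) = r_{j-1}(i) + r_j(i-j). Rows j = 2..3: ≤2: 1 1 2 2 3 3 4 4 5 5 6; ≤3: 1 1 2 3 4 5 7 8 10 12 14. r_3(10) = 14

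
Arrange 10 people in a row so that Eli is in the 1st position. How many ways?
Fix one position: (10-1)! = 362880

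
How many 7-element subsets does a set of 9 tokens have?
C(9,7) = 9!/(7!×2!) = 36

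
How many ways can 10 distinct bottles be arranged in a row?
10! = 3628800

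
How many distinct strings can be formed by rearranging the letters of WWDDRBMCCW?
10! / (2! × 3! × 1! × 2! × 1! × 1!) = 151200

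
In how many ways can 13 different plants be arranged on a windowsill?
13! = 6227020800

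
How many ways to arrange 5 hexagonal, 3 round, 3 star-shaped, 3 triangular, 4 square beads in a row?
18! / (5! × 3! × 3! × 3! × 4!) = 10291881600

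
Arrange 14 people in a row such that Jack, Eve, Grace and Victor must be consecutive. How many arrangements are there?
Treat the 4 as one block: (14-4+1)! × 4! = 39916800 × 24 = 958003200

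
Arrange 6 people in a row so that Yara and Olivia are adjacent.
Treat as block: (6-1)! × 2! = 120 × 2 = 240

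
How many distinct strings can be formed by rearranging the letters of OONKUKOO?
8! / (1! × 1! × 2! × 4!) = 840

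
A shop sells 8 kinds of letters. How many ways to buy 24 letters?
C(24+8-1, 8-1) = C(31, 7) = 2629575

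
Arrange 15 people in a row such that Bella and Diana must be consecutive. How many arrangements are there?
Treat the 2 as one block: (15-2+1)! × 2! = 87178291200 × 2 = 174356582400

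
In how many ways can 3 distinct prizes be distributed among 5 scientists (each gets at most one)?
P(5,3) = 5!/(5-3)! = 60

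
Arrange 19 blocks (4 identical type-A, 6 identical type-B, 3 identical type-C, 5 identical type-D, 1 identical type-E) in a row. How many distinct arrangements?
19! / (4! × 6! × 3! × 5! × 1!) = 9777287520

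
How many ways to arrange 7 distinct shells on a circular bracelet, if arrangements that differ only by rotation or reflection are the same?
(7-1)!/2 = 720/2 = 360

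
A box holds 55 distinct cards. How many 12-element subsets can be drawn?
C(55,12) = 55!/(12!×43!) = 438729741450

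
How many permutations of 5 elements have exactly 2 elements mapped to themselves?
Choose the 2 fixed points C(5,2) = 10, derange the rest: !3 = Σ_{j=0}^{3} (-1)^j·3!/j! = 6 - 6 + 3 - 1 = 2. Product = 10 × 2 = 20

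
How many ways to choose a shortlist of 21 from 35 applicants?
C(35,21) = 35!/(21!×14!) = 2319959400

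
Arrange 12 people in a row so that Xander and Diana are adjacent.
Treat as block: (12-1)! × 2! = 39916800 × 2 = 79833600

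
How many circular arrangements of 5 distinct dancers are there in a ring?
Circular: fix one position, arrange the rest. (5-1)! = 24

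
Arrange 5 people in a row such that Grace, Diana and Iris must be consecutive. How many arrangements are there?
Treat the 3 as one block: (5-3+1)! × 3! = 6 × 6 = 36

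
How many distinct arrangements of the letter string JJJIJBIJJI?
10! / (1! × 3! × 6!) = 840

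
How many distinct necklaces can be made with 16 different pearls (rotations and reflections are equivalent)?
(16-1)!/2 = 1307674368000/2 = 653837184000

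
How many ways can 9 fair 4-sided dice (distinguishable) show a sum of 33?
Coefficient of x^33 in (x + x² + ... + x^4)^9. By inclusion-exclusion on dice exceeding 4: Σ_j (-1)^j C(9,j)·C(33-1-4j, 8) = C(9,0)·C(32,8) - C(9,1)·C(28,8) + C(9,2)·C(24,8) - C(9,3)·C(20,8) + C(9,4)·C(16,8) - C(9,5)·C(12,8) + C(9,6)·C(8,8) = 1·10518300 - 9·3108105 + 36·735471 - 84·125970 + 126·12870 - 126·495 + 84·1 = 165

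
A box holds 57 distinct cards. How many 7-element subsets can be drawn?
C(57,7) = 57!/(7!×50!) = 264385836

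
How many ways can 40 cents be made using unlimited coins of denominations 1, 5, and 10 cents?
Coefficient of x^40 in 1/(1-x^1) · 1/(1-x^5) · 1/(1-x^10). Case on j = number of 10-cent coins (j = 0..4); remainder r = 40 - 10j is made from {1,5} in ⌊r/5⌋+1 ways. r = 40, 30, 20, 10, 0 → 9 + 7 + 5 + 3 + 1 = 25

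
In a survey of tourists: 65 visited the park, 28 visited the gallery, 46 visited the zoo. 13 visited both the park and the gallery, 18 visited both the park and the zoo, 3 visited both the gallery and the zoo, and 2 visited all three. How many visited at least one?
|A∪B∪C| = 65+28+46-13-18-3+2 = 107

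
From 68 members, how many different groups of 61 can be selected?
C(68,61) = 68!/(61!×7!) = 969443904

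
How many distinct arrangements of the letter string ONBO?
4! / (2! × 1! × 1!) = 12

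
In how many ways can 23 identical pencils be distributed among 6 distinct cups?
C(23+6-1, 6-1) = C(28, 5) = 98280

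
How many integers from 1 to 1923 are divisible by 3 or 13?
⌊1923/3⌋ + ⌊1923/13⌋ - ⌊1923/39⌋ = 641 + 147 - 49 = 739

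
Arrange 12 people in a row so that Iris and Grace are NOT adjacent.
Total - adjacent = 12! - (12-1)!×2 = 479001600 - 79833600 = 399168000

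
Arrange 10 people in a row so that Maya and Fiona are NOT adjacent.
Total - adjacent = 10! - (10-1)!×2 = 3628800 - 725760 = 2903040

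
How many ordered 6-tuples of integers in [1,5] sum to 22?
Coefficient of x^22 in (x + x² + ... + x^5)^6. By inclusion-exclusion on dice exceeding 5: Σ_j (-1)^j C(6,j)·C(22-1-5j, 5) = C(6,0)·C(21,5) - C(6,1)·C(16,5) + C(6,2)·C(11,5) - C(6,3)·C(6,5) = 1·20349 - 6·4368 + 15·462 - 20·6 = 951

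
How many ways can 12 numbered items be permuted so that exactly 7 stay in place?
Choose the 7 fixed points C(12,7) = 792, derange the rest: !5 = Σ_{j=0}^{5} (-1)^j·5!/j! = 120 - 120 + 60 - 20 + 5 - 1 = 44. Product = 792 × 44 = 34848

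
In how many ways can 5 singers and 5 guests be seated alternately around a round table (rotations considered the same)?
Fix one of the singers: (5-1)! ways for the remaining singers, × 5! ways for the guests = 24 × 120 = 2880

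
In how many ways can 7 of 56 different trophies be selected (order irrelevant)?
C(56,7) = 56!/(7!×49!) = 231917400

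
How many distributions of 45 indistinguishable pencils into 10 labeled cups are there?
C(45+10-1, 10-1) = C(54, 9) = 5317936260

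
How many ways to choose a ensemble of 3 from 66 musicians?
C(66,3) = 66!/(3!×63!) = 45760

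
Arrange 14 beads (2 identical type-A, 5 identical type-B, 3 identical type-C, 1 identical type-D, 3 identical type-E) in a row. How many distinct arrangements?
14! / (2! × 5! × 3! × 1! × 3!) = 10090080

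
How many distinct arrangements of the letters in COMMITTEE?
9! / (1! × 1! × 2! × 1! × 2! × 2!) = 45360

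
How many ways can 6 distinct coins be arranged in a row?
6! = 720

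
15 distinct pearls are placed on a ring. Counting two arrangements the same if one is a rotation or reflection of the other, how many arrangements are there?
(15-1)!/2 = 87178291200/2 = 43589145600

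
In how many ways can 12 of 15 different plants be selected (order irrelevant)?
C(15,12) = 15!/(12!×3!) = 455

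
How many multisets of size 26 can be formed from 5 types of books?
C(26+5-1, 5-1) = C(30, 4) = 27405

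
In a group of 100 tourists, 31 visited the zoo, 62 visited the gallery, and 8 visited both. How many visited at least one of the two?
|A∪B| = |A| + |B| - |A∩B| = 31 + 62 - 8 = 85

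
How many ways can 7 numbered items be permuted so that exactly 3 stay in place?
Choose the 3 fixed points C(7,3) = 35, derange the rest: !4 = Σ_{j=0}^{4} (-1)^j·4!/j! = 24 - 24 + 12 - 4 + 1 = 9. Product = 35 × 9 = 315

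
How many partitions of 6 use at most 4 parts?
By conjugation, equals partitions of 6 into parts ≤ 4. Let r_j(i) = number of partitions of i into parts ≤ j, for i = 0..6. r_1(i) = 1 for all i; r_j(i) = r_{j-1}(i) + r_j(i-j). Rows j = 2..4: ≤2: 1 1 2 2 3 3 4; ≤3: 1 1 2 3 4 5 7; ≤4: 1 1 2 3 5 6 9. r_4(6) = 9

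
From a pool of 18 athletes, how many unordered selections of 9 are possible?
C(18,9) = 18!/(9!×9!) = 48620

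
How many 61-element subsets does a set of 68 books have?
C(68,61) = 68!/(61!×7!) = 969443904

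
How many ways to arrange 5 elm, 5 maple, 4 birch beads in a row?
14! / (5! × 5! × 4!) = 252252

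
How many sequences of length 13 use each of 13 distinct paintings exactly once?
13! = 6227020800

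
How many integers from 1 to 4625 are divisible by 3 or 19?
⌊4625/3⌋ + ⌊4625/19⌋ - ⌊4625/57⌋ = 1541 + 243 - 81 = 1703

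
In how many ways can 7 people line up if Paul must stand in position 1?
Fix one position: (7-1)! = 720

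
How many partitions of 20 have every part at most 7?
Let r_j(i) = number of partitions of i into parts ≤ j, for i = 0..20. r_1(i) = 1 for all i; r_j(i) = r_{j-1}(i) + r_j(i-j). Rows j = 2..7: ≤2: 1 1 2 2 3 3 4 4 5 5 6 6 7 7 8 8 9 9 10 10 11; ≤3: 1 1 2 3 4 5 7 8 10 12 14 16 19 21 24 27 30 33 37 40 44; ≤4: 1 1 2 3 5 6 9 11 15 18 23 27 34 39 47 54 64 72 84 94 108; ≤5: 1 1 2 3 5 7 10 13 18 23 30 37 47 57 70 84 101 119 141 164 192; ≤6: 1 1 2 3 5 7 11 14 20 26 35 44 58 71 90 110 136 163 199 235 282; ≤7: 1 1 2 3 5 7 11 15 21 28 38 49 65 82 105 131 164 201 248 300 364. r_7(20) = 364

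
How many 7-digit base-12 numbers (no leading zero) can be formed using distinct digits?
First digit: 11 choices (nonzero). Then descending: 11 × 11 × 10 × 9 × 8 × 7 × 6 = 3659040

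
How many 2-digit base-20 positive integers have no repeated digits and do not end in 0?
Last digit: 19 nonzero choices. First digit: 18 (nonzero, ≠last). Middle 0: P(18,0) = 1. Total = 342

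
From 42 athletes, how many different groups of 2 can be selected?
C(42,2) = 42!/(2!×40!) = 861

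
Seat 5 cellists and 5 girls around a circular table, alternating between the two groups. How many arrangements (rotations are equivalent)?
Fix one of the cellists: (5-1)! ways for the remaining cellists, × 5! ways for the girls = 24 × 120 = 2880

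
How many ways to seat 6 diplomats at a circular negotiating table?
Circular: fix one position, arrange the rest. (6-1)! = 120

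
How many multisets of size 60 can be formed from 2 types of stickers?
C(60+2-1, 2-1) = C(61, 1) = 61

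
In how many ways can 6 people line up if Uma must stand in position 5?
Fix one position: (6-1)! = 120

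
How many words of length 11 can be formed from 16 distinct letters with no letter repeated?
P(16,11) = 16!/(16-11)! = 174356582400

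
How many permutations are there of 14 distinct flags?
14! = 87178291200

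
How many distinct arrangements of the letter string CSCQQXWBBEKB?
12! / (1! × 1! × 2! × 1! × 1! × 3! × 1! × 2!) = 19958400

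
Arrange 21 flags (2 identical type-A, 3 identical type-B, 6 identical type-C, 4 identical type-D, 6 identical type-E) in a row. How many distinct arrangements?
21! / (2! × 3! × 6! × 4! × 6!) = 342205063200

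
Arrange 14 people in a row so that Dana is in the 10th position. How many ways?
Fix one position: (14-1)! = 6227020800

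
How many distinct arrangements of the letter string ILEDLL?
6! / (1! × 1! × 1! × 3!) = 120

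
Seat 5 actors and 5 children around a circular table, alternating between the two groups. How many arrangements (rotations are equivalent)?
Fix one of the actors: (5-1)! ways for the remaining actors, × 5! ways for the children = 24 × 120 = 2880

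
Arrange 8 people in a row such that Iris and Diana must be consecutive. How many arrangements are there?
Treat the 2 as one block: (8-2+1)! × 2! = 5040 × 2 = 10080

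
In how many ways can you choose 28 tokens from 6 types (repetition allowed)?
C(28+6-1, 6-1) = C(33, 5) = 237336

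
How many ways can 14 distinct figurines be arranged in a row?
14! = 87178291200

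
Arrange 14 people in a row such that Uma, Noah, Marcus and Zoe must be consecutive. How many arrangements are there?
Treat the 4 as one block: (14-4+1)! × 4! = 39916800 × 24 = 958003200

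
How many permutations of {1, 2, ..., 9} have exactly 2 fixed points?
Choose the 2 fixed points C(9,2) = 36, derange the rest: !7 = Σ_{j=0}^{7} (-1)^j·7!/j! = 5040 - 5040 + 2520 - 840 + 210 - 42 + 7 - 1 = 1854. Product = 36 × 1854 = 66744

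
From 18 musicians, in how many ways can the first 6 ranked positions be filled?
P(18,6) = 18!/(18-6)! = 13366080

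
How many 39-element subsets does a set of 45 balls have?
C(45,39) = 45!/(39!×6!) = 8145060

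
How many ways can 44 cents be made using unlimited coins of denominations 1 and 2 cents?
Coefficient of x^44 in 1/(1-x^1) · 1/(1-x^2). Use j coins of 2 for j = 0..⌊44/2⌋ = 22, the rest in 1s: 22 + 1 = 23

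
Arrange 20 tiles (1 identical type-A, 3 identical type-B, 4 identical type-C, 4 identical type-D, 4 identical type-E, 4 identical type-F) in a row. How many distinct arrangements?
20! / (1! × 3! × 4! × 4! × 4! × 4!) = 1222160940000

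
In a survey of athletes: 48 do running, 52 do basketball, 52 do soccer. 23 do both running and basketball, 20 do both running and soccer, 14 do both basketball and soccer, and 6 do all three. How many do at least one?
|A∪B∪C| = 48+52+52-23-20-14+6 = 101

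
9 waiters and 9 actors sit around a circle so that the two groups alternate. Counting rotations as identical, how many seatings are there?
Fix one of the waiters: (9-1)! ways for the remaining waiters, × 9! ways for the actors = 40320 × 362880 = 14631321600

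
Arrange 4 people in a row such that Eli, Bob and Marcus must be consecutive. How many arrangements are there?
Treat the 3 as one block: (4-3+1)! × 3! = 2 × 6 = 12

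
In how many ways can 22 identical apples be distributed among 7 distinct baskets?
C(22+7-1, 7-1) = C(28, 6) = 376740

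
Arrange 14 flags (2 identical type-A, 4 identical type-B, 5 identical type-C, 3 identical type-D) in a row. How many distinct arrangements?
14! / (2! × 4! × 5! × 3!) = 2522520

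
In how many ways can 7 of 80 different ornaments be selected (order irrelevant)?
C(80,7) = 80!/(7!×73!) = 3176716400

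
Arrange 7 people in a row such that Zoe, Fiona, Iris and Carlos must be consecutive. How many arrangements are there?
Treat the 4 as one block: (7-4+1)! × 4! = 24 × 24 = 576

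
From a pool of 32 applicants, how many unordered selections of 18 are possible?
C(32,18) = 32!/(18!×14!) = 471435600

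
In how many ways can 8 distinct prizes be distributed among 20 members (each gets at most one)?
P(20,8) = 20!/(20-8)! = 5079110400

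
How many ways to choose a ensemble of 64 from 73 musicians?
C(73,64) = 73!/(64!×9!) = 97082021465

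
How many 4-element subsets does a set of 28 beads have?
C(28,4) = 28!/(4!×24!) = 20475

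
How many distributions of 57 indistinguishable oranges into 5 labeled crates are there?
C(57+5-1, 5-1) = C(61, 4) = 521855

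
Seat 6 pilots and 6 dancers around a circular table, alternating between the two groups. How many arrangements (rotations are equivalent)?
Fix one of the pilots: (6-1)! ways for the remaining pilots, × 6! ways for the dancers = 120 × 720 = 86400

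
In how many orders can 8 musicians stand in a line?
8! = 40320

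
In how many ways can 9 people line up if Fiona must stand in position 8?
Fix one position: (9-1)! = 40320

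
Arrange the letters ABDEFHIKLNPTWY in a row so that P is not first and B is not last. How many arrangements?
By inclusion-exclusion: 14! - 2×(14-1)! + (14-2)! = 87178291200 - 12454041600 + 479001600 = 75203251200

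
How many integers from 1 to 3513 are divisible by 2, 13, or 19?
⌊3513/2⌋+⌊3513/13⌋+⌊3513/19⌋ - ⌊3513/26⌋-⌊3513/38⌋-⌊3513/247⌋ + ⌊3513/494⌋ = 1756+270+184 - 135-92-14 + 7 = 1976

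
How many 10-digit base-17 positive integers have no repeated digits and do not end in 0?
Last digit: 16 nonzero choices. First digit: 15 (nonzero, ≠last). Middle 8: P(15,8) = 259459200. Total = 62270208000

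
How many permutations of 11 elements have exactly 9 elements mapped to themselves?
Choose the 9 fixed points C(11,9) = 55, derange the rest: !2 = Σ_{j=0}^{2} (-1)^j·2!/j! = 2 - 2 + 1 = 1. Product = 55 × 1 = 55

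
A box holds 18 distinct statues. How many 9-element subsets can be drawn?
C(18,9) = 18!/(9!×9!) = 48620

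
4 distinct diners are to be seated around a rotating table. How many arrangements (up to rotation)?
Circular: fix one position, arrange the rest. (4-1)! = 6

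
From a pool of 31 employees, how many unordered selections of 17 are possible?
C(31,17) = 31!/(17!×14!) = 265182525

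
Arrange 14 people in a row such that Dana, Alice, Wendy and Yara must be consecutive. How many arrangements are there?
Treat the 4 as one block: (14-4+1)! × 4! = 39916800 × 24 = 958003200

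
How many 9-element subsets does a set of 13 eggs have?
C(13,9) = 13!/(9!×4!) = 715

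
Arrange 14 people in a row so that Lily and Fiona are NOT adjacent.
Total - adjacent = 14! - (14-1)!×2 = 87178291200 - 12454041600 = 74724249600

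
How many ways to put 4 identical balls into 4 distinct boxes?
C(4+4-1, 4-1) = C(7, 3) = 35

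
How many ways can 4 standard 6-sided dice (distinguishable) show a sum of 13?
Coefficient of x^13 in (x + x² + ... + x^6)^4. By inclusion-exclusion on dice exceeding 6: Σ_j (-1)^j C(4,j)·C(13-1-6j, 3) = C(4,0)·C(12,3) - C(4,1)·C(6,3) = 1·220 - 4·20 = 140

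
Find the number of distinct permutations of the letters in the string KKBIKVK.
7! / (1! × 1! × 1! × 4!) = 210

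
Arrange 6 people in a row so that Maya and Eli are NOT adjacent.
Total - adjacent = 6! - (6-1)!×2 = 720 - 240 = 480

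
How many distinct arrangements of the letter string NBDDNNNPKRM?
11! / (2! × 1! × 1! × 4! × 1! × 1! × 1!) = 831600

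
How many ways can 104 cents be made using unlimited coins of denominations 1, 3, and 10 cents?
Coefficient of x^104 in 1/(1-x^1) · 1/(1-x^3) · 1/(1-x^10). Case on j = number of 10-cent coins (j = 0..10); remainder r = 104 - 10j is made from {1,3} in ⌊r/3⌋+1 ways. r = 104, 94, 84, 74, 64, 54, 44, 34, 24, 14, 4 → 35 + 32 + 29 + 25 + 22 + 19 + 15 + 12 + 9 + 5 + 2 = 205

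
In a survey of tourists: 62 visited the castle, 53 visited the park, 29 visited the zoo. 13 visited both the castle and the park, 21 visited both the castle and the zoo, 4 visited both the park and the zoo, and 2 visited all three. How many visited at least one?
|A∪B∪C| = 62+53+29-13-21-4+2 = 108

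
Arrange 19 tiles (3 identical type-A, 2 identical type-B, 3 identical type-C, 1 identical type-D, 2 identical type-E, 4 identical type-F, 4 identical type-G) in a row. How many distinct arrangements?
19! / (3! × 2! × 3! × 1! × 2! × 4! × 4!) = 1466593128000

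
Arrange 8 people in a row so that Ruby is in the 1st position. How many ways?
Fix one position: (8-1)! = 5040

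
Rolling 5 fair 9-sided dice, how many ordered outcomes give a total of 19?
Coefficient of x^19 in (x + x² + ... + x^9)^5. By inclusion-exclusion on dice exceeding 9: Σ_j (-1)^j C(5,j)·C(19-1-9j, 4) = C(5,0)·C(18,4) - C(5,1)·C(9,4) = 1·3060 - 5·126 = 2430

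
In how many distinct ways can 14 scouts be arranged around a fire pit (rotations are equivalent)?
Circular: fix one position, arrange the rest. (14-1)! = 6227020800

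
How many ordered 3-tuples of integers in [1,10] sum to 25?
Coefficient of x^25 in (x + x² + ... + x^10)^3. By inclusion-exclusion on dice exceeding 10: Σ_j (-1)^j C(3,j)·C(25-1-10j, 2) = C(3,0)·C(24,2) - C(3,1)·C(14,2) + C(3,2)·C(4,2) = 1·276 - 3·91 + 3·6 = 21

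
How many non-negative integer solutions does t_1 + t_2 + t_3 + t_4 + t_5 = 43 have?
C(43+5-1, 5-1) = C(47, 4) = 178365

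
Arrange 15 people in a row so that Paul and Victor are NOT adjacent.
Total - adjacent = 15! - (15-1)!×2 = 1307674368000 - 174356582400 = 1133317785600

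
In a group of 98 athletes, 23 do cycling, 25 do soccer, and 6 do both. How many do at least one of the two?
|A∪B| = |A| + |B| - |A∩B| = 23 + 25 - 6 = 42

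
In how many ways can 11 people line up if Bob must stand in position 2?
Fix one position: (11-1)! = 3628800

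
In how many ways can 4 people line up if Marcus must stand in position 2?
Fix one position: (4-1)! = 6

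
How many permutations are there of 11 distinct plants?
11! = 39916800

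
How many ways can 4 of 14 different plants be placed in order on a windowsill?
P(14,4) = 14!/(14-4)! = 24024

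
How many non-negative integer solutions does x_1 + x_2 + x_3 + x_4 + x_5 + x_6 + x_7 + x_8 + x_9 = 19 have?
C(19+9-1, 9-1) = C(27, 8) = 2220075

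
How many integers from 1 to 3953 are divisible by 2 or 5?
⌊3953/2⌋ + ⌊3953/5⌋ - ⌊3953/10⌋ = 1976 + 790 - 395 = 2371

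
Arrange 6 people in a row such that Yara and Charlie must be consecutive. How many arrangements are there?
Treat the 2 as one block: (6-2+1)! × 2! = 120 × 2 = 240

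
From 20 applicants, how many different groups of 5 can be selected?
C(20,5) = 20!/(5!×15!) = 15504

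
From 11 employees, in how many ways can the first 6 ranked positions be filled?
P(11,6) = 11!/(11-6)! = 332640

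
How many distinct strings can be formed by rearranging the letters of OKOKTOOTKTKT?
12! / (4! × 4! × 4!) = 34650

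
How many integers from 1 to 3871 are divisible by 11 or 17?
⌊3871/11⌋ + ⌊3871/17⌋ - ⌊3871/187⌋ = 351 + 227 - 20 = 558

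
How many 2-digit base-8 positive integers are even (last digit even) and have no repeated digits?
Last∈{0,2,4,6}. Last=0: 7. Last nonzero: 3×6×P(6,0) = 18. Total = 25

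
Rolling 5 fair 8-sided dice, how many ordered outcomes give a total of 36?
Coefficient of x^36 in (x + x² + ... + x^8)^5. By inclusion-exclusion on dice exceeding 8: Σ_j (-1)^j C(5,j)·C(36-1-8j, 4) = C(5,0)·C(35,4) - C(5,1)·C(27,4) + C(5,2)·C(19,4) - C(5,3)·C(11,4) = 1·52360 - 5·17550 + 10·3876 - 10·330 = 70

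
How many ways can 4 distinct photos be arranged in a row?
4! = 24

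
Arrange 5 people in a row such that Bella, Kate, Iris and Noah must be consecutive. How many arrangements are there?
Treat the 4 as one block: (5-4+1)! × 4! = 2 × 24 = 48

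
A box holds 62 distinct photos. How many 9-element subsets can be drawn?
C(62,9) = 62!/(9!×53!) = 20286591270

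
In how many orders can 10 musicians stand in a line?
10! = 3628800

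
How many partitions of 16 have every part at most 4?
Let r_j(i) = number of partitions of i into parts ≤ j, for i = 0..16. r_1(i) = 1 for all i; r_j(i) = r_{j-1}(i) + r_j(i-j). Rows j = 2..4: ≤2: 1 1 2 2 3 3 4 4 5 5 6 6 7 7 8 8 9; ≤3: 1 1 2 3 4 5 7 8 10 12 14 16 19 21 24 27 30; ≤4: 1 1 2 3 5 6 9 11 15 18 23 27 34 39 47 54 64. r_4(16) = 64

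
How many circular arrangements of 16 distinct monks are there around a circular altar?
Circular: fix one position, arrange the rest. (16-1)! = 1307674368000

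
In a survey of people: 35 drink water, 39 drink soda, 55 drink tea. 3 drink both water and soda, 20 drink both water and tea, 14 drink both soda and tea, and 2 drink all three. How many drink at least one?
|A∪B∪C| = 35+39+55-3-20-14+2 = 94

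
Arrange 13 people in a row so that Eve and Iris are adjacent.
Treat as block: (13-1)! × 2! = 479001600 × 2 = 958003200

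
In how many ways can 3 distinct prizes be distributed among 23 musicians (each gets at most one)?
P(23,3) = 23!/(23-3)! = 10626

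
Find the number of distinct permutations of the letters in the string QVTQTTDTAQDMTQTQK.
17! / (5! × 1! × 1! × 1! × 2! × 1! × 6!) = 2058376320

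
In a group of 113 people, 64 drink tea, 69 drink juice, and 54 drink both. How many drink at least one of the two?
|A∪B| = |A| + |B| - |A∩B| = 64 + 69 - 54 = 79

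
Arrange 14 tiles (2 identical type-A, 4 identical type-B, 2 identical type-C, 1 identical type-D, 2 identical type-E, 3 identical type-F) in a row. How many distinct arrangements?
14! / (2! × 4! × 2! × 1! × 2! × 3!) = 75675600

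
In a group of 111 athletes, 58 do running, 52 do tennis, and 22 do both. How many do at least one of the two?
|A∪B| = |A| + |B| - |A∩B| = 58 + 52 - 22 = 88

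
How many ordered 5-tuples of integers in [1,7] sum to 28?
Coefficient of x^28 in (x + x² + ... + x^7)^5. By inclusion-exclusion on dice exceeding 7: Σ_j (-1)^j C(5,j)·C(28-1-7j, 4) = C(5,0)·C(27,4) - C(5,1)·C(20,4) + C(5,2)·C(13,4) - C(5,3)·C(6,4) = 1·17550 - 5·4845 + 10·715 - 10·15 = 325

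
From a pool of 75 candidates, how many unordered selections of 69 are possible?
C(75,69) = 75!/(69!×6!) = 201359550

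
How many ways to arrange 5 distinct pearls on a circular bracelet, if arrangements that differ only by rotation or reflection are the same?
(5-1)!/2 = 24/2 = 12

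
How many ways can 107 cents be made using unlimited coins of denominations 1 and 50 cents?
Coefficient of x^107 in 1/(1-x^1) · 1/(1-x^50). Use j coins of 50 for j = 0..⌊107/50⌋ = 2, the rest in 1s: 2 + 1 = 3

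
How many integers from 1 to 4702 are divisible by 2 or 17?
⌊4702/2⌋ + ⌊4702/17⌋ - ⌊4702/34⌋ = 2351 + 276 - 138 = 2489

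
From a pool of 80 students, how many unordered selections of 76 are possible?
C(80,76) = 80!/(76!×4!) = 1581580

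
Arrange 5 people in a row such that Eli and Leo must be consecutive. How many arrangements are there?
Treat the 2 as one block: (5-2+1)! × 2! = 24 × 2 = 48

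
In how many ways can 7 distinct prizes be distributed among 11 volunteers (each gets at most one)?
P(11,7) = 11!/(11-7)! = 1663200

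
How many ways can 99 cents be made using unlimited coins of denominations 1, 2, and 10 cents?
Coefficient of x^99 in 1/(1-x^1) · 1/(1-x^2) · 1/(1-x^10). Case on j = number of 10-cent coins (j = 0..9); remainder r = 99 - 10j is made from {1,2} in ⌊r/2⌋+1 ways. r = 99, 89, 79, 69, 59, 49, 39, 29, 19, 9 → 50 + 45 + 40 + 35 + 30 + 25 + 20 + 15 + 10 + 5 = 275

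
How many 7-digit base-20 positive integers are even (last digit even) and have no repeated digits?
Last∈{0,2,4,6,8,10,12,14,16,18}. Last=0: 19535040. Last nonzero: 9×18×P(18,5) = 166561920. Total = 186096960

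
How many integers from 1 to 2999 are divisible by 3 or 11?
⌊2999/3⌋ + ⌊2999/11⌋ - ⌊2999/33⌋ = 999 + 272 - 90 = 1181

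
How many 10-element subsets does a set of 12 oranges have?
C(12,10) = 12!/(10!×2!) = 66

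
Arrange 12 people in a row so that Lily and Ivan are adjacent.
Treat as block: (12-1)! × 2! = 39916800 × 2 = 79833600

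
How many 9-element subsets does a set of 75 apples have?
C(75,9) = 75!/(9!×66!) = 125595622175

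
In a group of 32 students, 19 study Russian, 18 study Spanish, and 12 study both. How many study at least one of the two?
|A∪B| = |A| + |B| - |A∩B| = 19 + 18 - 12 = 25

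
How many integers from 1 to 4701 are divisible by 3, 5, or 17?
⌊4701/3⌋+⌊4701/5⌋+⌊4701/17⌋ - ⌊4701/15⌋-⌊4701/51⌋-⌊4701/85⌋ + ⌊4701/255⌋ = 1567+940+276 - 313-92-55 + 18 = 2341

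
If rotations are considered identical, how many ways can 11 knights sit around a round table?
Circular: fix one position, arrange the rest. (11-1)! = 3628800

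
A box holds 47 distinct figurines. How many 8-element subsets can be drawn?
C(47,8) = 47!/(8!×39!) = 314457495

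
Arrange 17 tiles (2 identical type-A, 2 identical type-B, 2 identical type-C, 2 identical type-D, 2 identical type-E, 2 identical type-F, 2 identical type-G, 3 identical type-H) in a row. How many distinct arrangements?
17! / (2! × 2! × 2! × 2! × 2! × 2! × 2! × 3!) = 463134672000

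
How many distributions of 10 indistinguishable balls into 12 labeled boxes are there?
C(10+12-1, 12-1) = C(21, 11) = 352716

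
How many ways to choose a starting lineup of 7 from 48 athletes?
C(48,7) = 48!/(7!×41!) = 73629072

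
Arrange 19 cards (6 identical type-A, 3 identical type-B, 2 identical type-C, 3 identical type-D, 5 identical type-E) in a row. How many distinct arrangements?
19! / (6! × 3! × 2! × 3! × 5!) = 19554575040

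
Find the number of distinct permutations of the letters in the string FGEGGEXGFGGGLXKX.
16! / (1! × 2! × 2! × 3! × 1! × 7!) = 172972800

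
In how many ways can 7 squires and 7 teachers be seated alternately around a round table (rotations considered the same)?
Fix one of the squires: (7-1)! ways for the remaining squires, × 7! ways for the teachers = 720 × 5040 = 3628800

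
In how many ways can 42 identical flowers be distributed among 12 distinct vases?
C(42+12-1, 12-1) = C(53, 11) = 76223753060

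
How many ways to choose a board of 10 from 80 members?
C(80,10) = 80!/(10!×70!) = 1646492110120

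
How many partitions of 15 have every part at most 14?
Let r_j(i) = number of partitions of i into parts ≤ j, for i = 0..15. r_1(i) = 1 for all i; r_j(i) = r_{j-1}(i) + r_j(i-j). Rows j = 2..14: ≤2: 1 1 2 2 3 3 4 4 5 5 6 6 7 7 8 8; ≤3: 1 1 2 3 4 5 7 8 10 12 14 16 19 21 24 27; ≤4: 1 1 2 3 5 6 9 11 15 18 23 27 34 39 47 54; ≤5: 1 1 2 3 5 7 10 13 18 23 30 37 47 57 70 84; ≤6: 1 1 2 3 5 7 11 14 20 26 35 44 58 71 90 110; ≤7: 1 1 2 3 5 7 11 15 21 28 38 49 65 82 105 131; ≤8: 1 1 2 3 5 7 11 15 22 29 40 52 70 89 116 146; ≤9: 1 1 2 3 5 7 11 15 22 30 41 54 73 94 123 157; ≤10: 1 1 2 3 5 7 11 15 22 30 42 55 75 97 128 164; ≤11: 1 1 2 3 5 7 11 15 22 30 42 56 76 99 131 169; ≤12: 1 1 2 3 5 7 11 15 22 30 42 56 77 100 133 172; ≤13: 1 1 2 3 5 7 11 15 22 30 42 56 77 101 134 174; ≤14: 1 1 2 3 5 7 11 15 22 30 42 56 77 101 135 175. r_14(15) = 175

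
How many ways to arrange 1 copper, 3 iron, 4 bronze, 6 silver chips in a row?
14! / (1! × 3! × 4! × 6!) = 840840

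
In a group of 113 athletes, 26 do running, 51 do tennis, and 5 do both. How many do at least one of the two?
|A∪B| = |A| + |B| - |A∩B| = 26 + 51 - 5 = 72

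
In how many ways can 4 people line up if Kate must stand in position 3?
Fix one position: (4-1)! = 6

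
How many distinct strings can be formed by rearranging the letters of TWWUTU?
6! / (2! × 2! × 2!) = 90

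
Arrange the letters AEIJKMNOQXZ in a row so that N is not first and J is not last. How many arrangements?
By inclusion-exclusion: 11! - 2×(11-1)! + (11-2)! = 39916800 - 7257600 + 362880 = 33022080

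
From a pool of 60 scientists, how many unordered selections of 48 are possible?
C(60,48) = 60!/(48!×12!) = 1399358844975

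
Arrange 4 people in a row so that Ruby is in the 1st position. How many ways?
Fix one position: (4-1)! = 6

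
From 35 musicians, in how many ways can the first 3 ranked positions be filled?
P(35,3) = 35!/(35-3)! = 39270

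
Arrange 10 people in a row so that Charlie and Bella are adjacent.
Treat as block: (10-1)! × 2! = 362880 × 2 = 725760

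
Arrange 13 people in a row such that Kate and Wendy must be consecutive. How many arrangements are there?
Treat the 2 as one block: (13-2+1)! × 2! = 479001600 × 2 = 958003200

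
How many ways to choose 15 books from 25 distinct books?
C(25,15) = 25!/(15!×10!) = 3268760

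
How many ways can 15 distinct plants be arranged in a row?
15! = 1307674368000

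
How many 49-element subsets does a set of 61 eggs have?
C(61,49) = 61!/(49!×12!) = 1742058970275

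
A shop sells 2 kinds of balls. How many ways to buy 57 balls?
C(57+2-1, 2-1) = C(58, 1) = 58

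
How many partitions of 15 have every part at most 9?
Let r_j(i) = number of partitions of i into parts ≤ j, for i = 0..15. r_1(i) = 1 for all i; r_j(i) = r_{j-1}(i) + r_j(i-j). Rows j = 2..9: ≤2: 1 1 2 2 3 3 4 4 5 5 6 6 7 7 8 8; ≤3: 1 1 2 3 4 5 7 8 10 12 14 16 19 21 24 27; ≤4: 1 1 2 3 5 6 9 11 15 18 23 27 34 39 47 54; ≤5: 1 1 2 3 5 7 10 13 18 23 30 37 47 57 70 84; ≤6: 1 1 2 3 5 7 11 14 20 26 35 44 58 71 90 110; ≤7: 1 1 2 3 5 7 11 15 21 28 38 49 65 82 105 131; ≤8: 1 1 2 3 5 7 11 15 22 29 40 52 70 89 116 146; ≤9: 1 1 2 3 5 7 11 15 22 30 41 54 73 94 123 157. r_9(15) = 157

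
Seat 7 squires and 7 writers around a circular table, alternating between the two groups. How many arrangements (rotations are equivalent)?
Fix one of the squires: (7-1)! ways for the remaining squires, × 7! ways for the writers = 720 × 5040 = 3628800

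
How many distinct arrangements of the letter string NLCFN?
5! / (1! × 1! × 2! × 1!) = 60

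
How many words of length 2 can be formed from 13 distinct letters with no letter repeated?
P(13,2) = 13!/(13-2)! = 156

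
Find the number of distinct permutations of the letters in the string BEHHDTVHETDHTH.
14! / (2! × 1! × 5! × 3! × 1! × 2!) = 30270240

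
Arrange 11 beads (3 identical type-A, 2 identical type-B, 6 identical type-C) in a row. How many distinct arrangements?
11! / (3! × 2! × 6!) = 4620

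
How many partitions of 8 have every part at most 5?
Let r_j(i) = number of partitions of i into parts ≤ j, for i = 0..8. r_1(i) = 1 for all i; r_j(i) = r_{j-1}(i) + r_j(i-j). Rows j = 2..5: ≤2: 1 1 2 2 3 3 4 4 5; ≤3: 1 1 2 3 4 5 7 8 10; ≤4: 1 1 2 3 5 6 9 11 15; ≤5: 1 1 2 3 5 7 10 13 18. r_5(8) = 18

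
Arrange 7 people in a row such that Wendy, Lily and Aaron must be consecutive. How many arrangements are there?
Treat the 3 as one block: (7-3+1)! × 3! = 120 × 6 = 720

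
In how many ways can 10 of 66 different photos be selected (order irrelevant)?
C(66,10) = 66!/(10!×56!) = 210980549208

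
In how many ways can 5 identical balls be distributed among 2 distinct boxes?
C(5+2-1, 2-1) = C(6, 1) = 6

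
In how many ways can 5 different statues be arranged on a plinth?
5! = 120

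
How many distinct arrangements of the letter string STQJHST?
7! / (1! × 1! × 2! × 2! × 1!) = 1260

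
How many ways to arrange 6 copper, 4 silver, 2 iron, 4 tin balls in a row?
16! / (6! × 4! × 2! × 4!) = 25225200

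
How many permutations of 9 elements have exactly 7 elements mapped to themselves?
Choose the 7 fixed points C(9,7) = 36, derange the rest: !2 = Σ_{j=0}^{2} (-1)^j·2!/j! = 2 - 2 + 1 = 1. Product = 36 × 1 = 36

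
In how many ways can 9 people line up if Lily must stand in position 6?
Fix one position: (9-1)! = 40320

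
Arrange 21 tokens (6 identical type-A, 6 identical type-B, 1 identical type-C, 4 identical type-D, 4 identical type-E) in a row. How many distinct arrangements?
21! / (6! × 6! × 1! × 4! × 4!) = 171102531600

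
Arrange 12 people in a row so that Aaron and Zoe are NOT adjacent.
Total - adjacent = 12! - (12-1)!×2 = 479001600 - 79833600 = 399168000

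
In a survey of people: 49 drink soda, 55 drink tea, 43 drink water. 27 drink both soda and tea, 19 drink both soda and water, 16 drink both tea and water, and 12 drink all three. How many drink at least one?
|A∪B∪C| = 49+55+43-27-19-16+12 = 97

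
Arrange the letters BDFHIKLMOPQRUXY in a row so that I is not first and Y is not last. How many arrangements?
By inclusion-exclusion: 15! - 2×(15-1)! + (15-2)! = 1307674368000 - 174356582400 + 6227020800 = 1139544806400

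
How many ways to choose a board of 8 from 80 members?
C(80,8) = 80!/(8!×72!) = 28987537150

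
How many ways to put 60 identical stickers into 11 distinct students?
C(60+11-1, 11-1) = C(70, 10) = 396704524216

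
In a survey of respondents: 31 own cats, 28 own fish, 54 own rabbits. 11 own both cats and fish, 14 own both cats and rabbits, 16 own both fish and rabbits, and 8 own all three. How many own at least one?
|A∪B∪C| = 31+28+54-11-14-16+8 = 80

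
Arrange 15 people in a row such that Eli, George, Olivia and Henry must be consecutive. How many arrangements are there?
Treat the 4 as one block: (15-4+1)! × 4! = 479001600 × 24 = 11496038400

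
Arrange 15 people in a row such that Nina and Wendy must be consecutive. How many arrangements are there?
Treat the 2 as one block: (15-2+1)! × 2! = 87178291200 × 2 = 174356582400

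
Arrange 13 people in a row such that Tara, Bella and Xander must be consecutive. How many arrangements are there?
Treat the 3 as one block: (13-3+1)! × 3! = 39916800 × 6 = 239500800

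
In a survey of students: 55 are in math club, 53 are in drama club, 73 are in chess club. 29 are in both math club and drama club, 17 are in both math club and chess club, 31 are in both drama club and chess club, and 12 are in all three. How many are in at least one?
|A∪B∪C| = 55+53+73-29-17-31+12 = 116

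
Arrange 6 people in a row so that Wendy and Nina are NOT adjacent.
Total - adjacent = 6! - (6-1)!×2 = 720 - 240 = 480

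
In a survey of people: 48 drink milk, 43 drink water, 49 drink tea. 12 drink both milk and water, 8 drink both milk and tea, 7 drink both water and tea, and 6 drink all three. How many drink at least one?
|A∪B∪C| = 48+43+49-12-8-7+6 = 119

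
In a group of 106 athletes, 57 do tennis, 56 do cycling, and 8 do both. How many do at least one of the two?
|A∪B| = |A| + |B| - |A∩B| = 57 + 56 - 8 = 105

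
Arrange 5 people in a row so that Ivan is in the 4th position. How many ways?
Fix one position: (5-1)! = 24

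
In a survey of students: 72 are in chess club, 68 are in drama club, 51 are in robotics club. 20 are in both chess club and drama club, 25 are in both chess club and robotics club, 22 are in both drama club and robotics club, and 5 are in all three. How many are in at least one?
|A∪B∪C| = 72+68+51-20-25-22+5 = 129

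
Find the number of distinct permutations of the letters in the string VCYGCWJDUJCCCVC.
15! / (1! × 2! × 1! × 1! × 1! × 6! × 1! × 2!) = 454053600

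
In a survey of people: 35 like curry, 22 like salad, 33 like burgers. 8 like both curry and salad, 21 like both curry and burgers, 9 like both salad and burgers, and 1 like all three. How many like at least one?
|A∪B∪C| = 35+22+33-8-21-9+1 = 53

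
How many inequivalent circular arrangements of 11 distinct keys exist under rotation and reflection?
(11-1)!/2 = 3628800/2 = 1814400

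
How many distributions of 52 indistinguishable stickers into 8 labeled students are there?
C(52+8-1, 8-1) = C(59, 7) = 341149446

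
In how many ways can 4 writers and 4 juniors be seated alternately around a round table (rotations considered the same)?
Fix one of the writers: (4-1)! ways for the remaining writers, × 4! ways for the juniors = 6 × 24 = 144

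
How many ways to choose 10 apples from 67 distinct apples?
C(67,10) = 67!/(10!×57!) = 247994680648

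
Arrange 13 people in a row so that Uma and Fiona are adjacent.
Treat as block: (13-1)! × 2! = 479001600 × 2 = 958003200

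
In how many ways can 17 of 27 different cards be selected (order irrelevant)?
C(27,17) = 27!/(17!×10!) = 8436285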